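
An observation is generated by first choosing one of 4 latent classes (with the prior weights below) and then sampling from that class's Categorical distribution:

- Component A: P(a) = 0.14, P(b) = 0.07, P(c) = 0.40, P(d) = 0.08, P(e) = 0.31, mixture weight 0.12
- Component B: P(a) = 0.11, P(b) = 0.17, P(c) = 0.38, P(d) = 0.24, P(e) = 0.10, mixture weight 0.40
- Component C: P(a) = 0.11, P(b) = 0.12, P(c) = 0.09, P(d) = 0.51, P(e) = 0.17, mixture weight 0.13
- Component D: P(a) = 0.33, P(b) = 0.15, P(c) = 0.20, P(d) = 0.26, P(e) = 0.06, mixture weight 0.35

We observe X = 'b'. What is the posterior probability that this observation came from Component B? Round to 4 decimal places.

0.4706

P(component k | x) = w_k·f_k(x) / marginal(x), where marginal(x) = Σ_j w_j·f_j(x).
Component likelihoods at x = 'b':
  p_A = 0.07
  p_B = 0.17
  p_C = 0.12
  p_D = 0.15
Multiply by the mixture weights:
  w_A·p_A = 0.12 × 0.07 = 0.0084
  w_B·p_B = 0.40 × 0.17 = 0.068
  w_C·p_C = 0.13 × 0.12 = 0.0156
  w_D·p_D = 0.35 × 0.15 = 0.0525
Sum: 0.0084 + 0.068 + 0.0156 + 0.0525 = 0.1445
P(Component B | x) ≈ 0.4706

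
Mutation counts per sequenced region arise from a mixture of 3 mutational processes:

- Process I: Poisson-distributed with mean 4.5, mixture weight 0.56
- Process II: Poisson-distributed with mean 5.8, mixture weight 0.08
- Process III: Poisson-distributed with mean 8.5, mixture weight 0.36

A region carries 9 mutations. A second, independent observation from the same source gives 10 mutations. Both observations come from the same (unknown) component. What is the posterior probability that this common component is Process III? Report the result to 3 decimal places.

Apply Bayes' rule: the posterior for each component is proportional to its prior times its likelihood at x.
Since both observations come from the same component, the likelihood for component k is f_k(x₁)·f_k(x₂).
  L_I = [e^(−4.5)·4.5^9/9! = 0.0231646] × [0.0104241] = 0.000241469
  L_II = [e^(−5.8)·5.8^9/9! = 0.0619699] × [0.0359426] = 0.00222736
  L_III = [e^(−8.5)·8.5^9/9! = 0.129869] × [0.110388] = 0.014336
Prior × likelihood for each component:
  π_I·L_I = 0.56 × 0.000241469 = 0.000135223
  π_II·L_II = 0.08 × 0.00222736 = 0.000178189
  π_III·L_III = 0.36 × 0.014336 = 0.00516095
Evidence: 0.000135223 + 0.000178189 + 0.00516095 = 0.00547436
P(Process III | x) = 0.00516095 / 0.00547436 ≈ 0.943

0.943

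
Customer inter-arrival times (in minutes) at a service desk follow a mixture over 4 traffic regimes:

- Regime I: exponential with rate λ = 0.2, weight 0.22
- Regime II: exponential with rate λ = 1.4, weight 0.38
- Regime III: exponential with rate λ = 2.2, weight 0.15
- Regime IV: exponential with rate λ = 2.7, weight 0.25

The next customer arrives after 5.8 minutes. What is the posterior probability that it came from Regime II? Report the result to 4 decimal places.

0.0113

Apply Bayes' rule: the posterior for each component is proportional to its prior times its likelihood at x.
Evaluate each component's likelihood at the observed value:
  p_I = 0.0626972
  p_II = 0.00041654
  p_III = 6.32157e-06
  p_IV = 4.26886e-07
Unnormalised posteriors:
  P(Z=I)·p_I = 0.22 × 0.0626972 = 0.0137934
  P(Z=II)·p_II = 0.38 × 0.00041654 = 0.000158285
  P(Z=III)·p_III = 0.15 × 6.32157e-06 = 9.48236e-07
  P(Z=IV)·p_IV = 0.25 × 4.26886e-07 = 1.06722e-07
Sum: 0.0137934 + 0.000158285 + 9.48236e-07 + 1.06722e-07 = 0.0139527
P(Regime II | 5.8 minutes) = 0.000158285 / 0.0139527 ≈ 0.0113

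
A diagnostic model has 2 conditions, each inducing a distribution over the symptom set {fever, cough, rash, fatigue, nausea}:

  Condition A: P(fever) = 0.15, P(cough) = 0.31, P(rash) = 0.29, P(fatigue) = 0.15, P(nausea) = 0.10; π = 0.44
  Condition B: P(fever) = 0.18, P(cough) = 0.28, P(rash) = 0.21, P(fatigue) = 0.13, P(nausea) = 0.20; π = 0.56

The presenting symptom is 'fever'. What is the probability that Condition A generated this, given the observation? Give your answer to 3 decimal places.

0.396

By Bayes' theorem, P(k | x) = π_k f_k(x) / Σ_j π_j f_j(x).
Categorical probabilities:
  L_A = P(fever | comp) = 0.15
  L_B = P(fever | comp) = 0.18
Unnormalised posteriors:
  π_A·L_A = 0.44 × 0.15 = 0.066
  π_B·L_B = 0.56 × 0.18 = 0.1008
Sum: 0.066 + 0.1008 = 0.1668
P(Condition A | data) = 0.066 / 0.1668 ≈ 0.396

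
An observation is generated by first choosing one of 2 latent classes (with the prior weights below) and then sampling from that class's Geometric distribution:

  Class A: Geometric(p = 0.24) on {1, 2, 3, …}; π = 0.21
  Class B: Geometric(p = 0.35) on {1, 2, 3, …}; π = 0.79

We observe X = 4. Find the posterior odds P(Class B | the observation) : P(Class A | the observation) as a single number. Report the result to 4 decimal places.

Only the two components matter; the odds are (π_i f_i(x)) / (π_j f_j(x)).
Component likelihoods at x = 4:
  L_A = 0.24·(1−0.24)^3 = 0.24·0.438976 = 0.105354
  L_B = 0.35·(1−0.35)^3 = 0.35·0.274625 = 0.0961188
Odds = (0.79/0.21) × (0.0961188/0.105354) = 3.7619 × 0.912339 ≈ 3.4321

3.4321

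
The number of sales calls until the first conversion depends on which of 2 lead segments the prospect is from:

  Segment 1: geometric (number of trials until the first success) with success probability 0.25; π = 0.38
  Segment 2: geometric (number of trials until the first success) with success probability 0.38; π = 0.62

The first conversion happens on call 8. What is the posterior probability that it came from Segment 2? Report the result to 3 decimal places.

0.396

Posterior ∝ prior × likelihood, so P(k | x) ∝ w_k f_k(x); normalise over all components.
Component likelihoods at x = 8:
  p_1 = 0.033371
  p_2 = 0.0133821
Multiply by the mixture weights:
  w_1·p_1 = 0.38 × 0.033371 = 0.012681
  w_2·p_2 = 0.62 × 0.0133821 = 0.00829692
Marginal: 0.012681 + 0.00829692 = 0.0209779
P(Segment 2 | 8) ≈ 0.396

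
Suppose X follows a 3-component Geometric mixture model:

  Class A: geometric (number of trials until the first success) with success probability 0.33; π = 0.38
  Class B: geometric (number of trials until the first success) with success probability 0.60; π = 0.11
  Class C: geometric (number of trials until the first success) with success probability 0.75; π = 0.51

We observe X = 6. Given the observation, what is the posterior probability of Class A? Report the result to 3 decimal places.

0.942

By Bayes' theorem, P(k | x) = P(Z=k) f_k(x) / Σ_j P(Z=j) f_j(x).
Component likelihoods at x = 6:
  f_A = 0.0445541
  f_B = 0.006144
  f_C = 0.000732422
Multiply by the mixture weights:
  P(Z=A)·f_A = 0.38 × 0.0445541 = 0.0169306
  P(Z=B)·f_B = 0.11 × 0.006144 = 0.00067584
  P(Z=C)·f_C = 0.51 × 0.000732422 = 0.000373535
Sum: 0.0169306 + 0.00067584 + 0.000373535 = 0.0179799
So the posterior for Class A is 0.0169306 / 0.0179799 ≈ 0.942.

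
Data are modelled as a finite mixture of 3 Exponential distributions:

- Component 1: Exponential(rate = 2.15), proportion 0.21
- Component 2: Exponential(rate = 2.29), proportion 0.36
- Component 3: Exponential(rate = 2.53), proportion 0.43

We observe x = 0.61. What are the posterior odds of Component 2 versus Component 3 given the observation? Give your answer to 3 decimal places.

The posterior odds equal the prior odds times the likelihood ratio: (π_i/π_j)·(f_i(x)/f_j(x)).
Exponential densities:
  f_1 = 2.15·e^(−2.15·0.61) = 2.15·e^(−1.3115) = 0.579244
  f_2 = 2.29·e^(−2.29·0.61) = 2.29·e^(−1.3969) = 0.56646
  f_3 = 2.53·e^(−2.53·0.61) = 2.53·e^(−1.5433) = 0.540597
Odds = (0.36/0.43) × (0.56646/0.540597) = 0.837209 × 1.04784 ≈ 0.877

0.877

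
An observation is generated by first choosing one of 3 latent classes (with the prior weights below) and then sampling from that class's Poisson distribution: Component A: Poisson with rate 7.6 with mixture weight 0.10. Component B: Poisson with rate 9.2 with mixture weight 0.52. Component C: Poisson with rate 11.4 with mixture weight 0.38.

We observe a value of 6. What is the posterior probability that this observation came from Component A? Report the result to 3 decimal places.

0.190

By Bayes' theorem, P(k | x) = P(Z=k) f_k(x) / Σ_j P(Z=j) f_j(x).
Poisson probabilities:
  L_A = e^(−7.6)·7.6^6/6! = 0.13394
  L_B = e^(−9.2)·9.2^6/6! = 0.0850913
  L_C = e^(−11.4)·11.4^6/6! = 0.0341303
Weight by the priors:
  P(Z=A)·L_A = 0.10 × 0.13394 = 0.013394
  P(Z=B)·L_B = 0.52 × 0.0850913 = 0.0442475
  P(Z=C)·L_C = 0.38 × 0.0341303 = 0.0129695
Evidence: 0.013394 + 0.0442475 + 0.0129695 = 0.070611
So the posterior for Component A is 0.013394 / 0.070611 ≈ 0.190.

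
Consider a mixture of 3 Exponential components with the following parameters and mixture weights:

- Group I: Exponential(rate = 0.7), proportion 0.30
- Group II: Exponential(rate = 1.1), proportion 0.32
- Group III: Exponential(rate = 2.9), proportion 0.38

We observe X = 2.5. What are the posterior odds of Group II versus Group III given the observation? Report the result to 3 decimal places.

28.753

Only the two components matter; the odds are (π_i f_i(x)) / (π_j f_j(x)).
Component likelihoods at x = 2.5:
  p_I = 0.7·e^(−0.7·2.5) = 0.7·e^(−1.7500) = 0.121642
  p_II = 1.1·e^(−1.1·2.5) = 1.1·e^(−2.7500) = 0.0703206
  p_III = 2.9·e^(−2.9·2.5) = 2.9·e^(−7.2500) = 0.00205951
Posterior odds = (π_II·p_II) / (π_III·p_III) = (0.32·0.0703206) / (0.38·0.00205951) = 0.0225026 / 0.000782612 ≈ 28.753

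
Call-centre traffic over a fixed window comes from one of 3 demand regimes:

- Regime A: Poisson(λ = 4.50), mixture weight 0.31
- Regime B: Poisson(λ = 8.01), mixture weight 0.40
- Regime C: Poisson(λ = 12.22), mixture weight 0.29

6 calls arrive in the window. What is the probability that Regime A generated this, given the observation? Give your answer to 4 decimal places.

0.4178

By Bayes' theorem, P(k | x) = P(Z=k) f_k(x) / Σ_j P(Z=j) f_j(x).
Evaluate each component's likelihood at the observed value:
  p_A = 0.12812
  p_B = 0.121833
  p_C = 0.0228043
Prior × likelihood for each component:
  P(Z=A)·p_A = 0.31 × 0.12812 = 0.0397172
  P(Z=B)·p_B = 0.40 × 0.121833 = 0.0487331
  P(Z=C)·p_C = 0.29 × 0.0228043 = 0.00661324
Evidence: 0.0397172 + 0.0487331 + 0.00661324 = 0.0950636
P(Regime A | data) = 0.0397172 / 0.0950636 ≈ 0.4178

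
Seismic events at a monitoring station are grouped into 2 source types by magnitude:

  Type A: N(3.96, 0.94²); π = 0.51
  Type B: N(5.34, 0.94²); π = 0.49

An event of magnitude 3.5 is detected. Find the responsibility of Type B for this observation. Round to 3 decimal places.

0.138

Posterior ∝ prior × likelihood, so P(k | x) ∝ P(Z=k) f_k(x); normalise over all components.
Normal densities:
  L_A = 0.376514
  L_B = 0.0624829
Multiply by the mixture weights:
  P(Z=A)·L_A = 0.51 × 0.376514 = 0.192022
  P(Z=B)·L_B = 0.49 × 0.0624829 = 0.0306166
Marginal: 0.192022 + 0.0306166 = 0.222639
P(Type B | 3.5) ≈ 0.138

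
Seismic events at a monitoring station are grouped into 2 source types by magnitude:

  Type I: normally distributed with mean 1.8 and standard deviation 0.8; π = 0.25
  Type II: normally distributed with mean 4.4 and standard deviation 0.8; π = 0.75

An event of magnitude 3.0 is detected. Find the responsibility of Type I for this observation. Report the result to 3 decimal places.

0.334

Posterior ∝ prior × likelihood, so P(k | x) ∝ π_k f_k(x); normalise over all components.
Component likelihoods at x = 3.0:
  f_I = 0.161897
  f_II = 0.107847
Prior × likelihood for each component:
  π_I·f_I = 0.25 × 0.161897 = 0.0404742
  π_II·f_II = 0.75 × 0.107847 = 0.080885
Denominator: 0.0404742 + 0.080885 = 0.121359
So the posterior for Type I is 0.0404742 / 0.121359 ≈ 0.334.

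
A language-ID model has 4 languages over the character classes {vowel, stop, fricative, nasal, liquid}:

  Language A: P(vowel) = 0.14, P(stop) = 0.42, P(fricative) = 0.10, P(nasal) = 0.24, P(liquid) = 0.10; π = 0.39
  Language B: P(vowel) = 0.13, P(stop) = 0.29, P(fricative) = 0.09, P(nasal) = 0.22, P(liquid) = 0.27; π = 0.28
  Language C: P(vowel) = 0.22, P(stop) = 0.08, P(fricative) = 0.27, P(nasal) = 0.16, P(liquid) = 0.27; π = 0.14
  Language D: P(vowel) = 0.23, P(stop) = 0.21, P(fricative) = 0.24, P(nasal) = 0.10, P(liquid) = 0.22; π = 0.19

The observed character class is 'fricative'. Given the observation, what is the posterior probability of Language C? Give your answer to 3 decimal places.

By Bayes' theorem, P(k | x) = π_k f_k(x) / Σ_j π_j f_j(x).
Categorical probabilities:
  f_A = P(fricative | comp) = 0.10
  f_B = P(fricative | comp) = 0.09
  f_C = P(fricative | comp) = 0.27
  f_D = P(fricative | comp) = 0.24
Weight by the priors:
  π_A·f_A = 0.39 × 0.1 = 0.039
  π_B·f_B = 0.28 × 0.09 = 0.0252
  π_C·f_C = 0.14 × 0.27 = 0.0378
  π_D·f_D = 0.19 × 0.24 = 0.0456
Denominator: 0.039 + 0.0252 + 0.0378 + 0.0456 = 0.1476
Responsibility of Language C: 0.0378 / 0.1476 ≈ 0.256

0.256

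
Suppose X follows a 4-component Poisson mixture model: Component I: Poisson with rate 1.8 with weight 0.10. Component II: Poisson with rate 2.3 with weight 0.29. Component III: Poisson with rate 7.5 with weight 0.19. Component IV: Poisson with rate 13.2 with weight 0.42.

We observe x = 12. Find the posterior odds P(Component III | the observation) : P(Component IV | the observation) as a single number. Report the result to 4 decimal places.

0.1530

Since P(k|x) ∝ w_k f_k(x), the posterior odds are w_i f_i(x) / (w_j f_j(x)).
Poisson probabilities:
  L_I = 3.99211e-07
  L_II = 4.58691e-06
  L_III = 0.0365754
  L_IV = 0.108109
Odds = (0.19/0.42) × (0.0365754/0.108109) = 0.452381 × 0.338319 ≈ 0.1530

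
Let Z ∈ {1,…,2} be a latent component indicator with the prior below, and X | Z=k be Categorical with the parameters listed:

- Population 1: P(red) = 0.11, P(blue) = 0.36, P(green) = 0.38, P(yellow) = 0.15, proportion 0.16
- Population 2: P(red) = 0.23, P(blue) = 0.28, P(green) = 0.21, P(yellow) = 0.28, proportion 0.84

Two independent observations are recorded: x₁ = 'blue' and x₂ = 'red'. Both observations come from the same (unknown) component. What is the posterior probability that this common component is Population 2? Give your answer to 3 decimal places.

0.895

The responsibility of component k is P(Z=k) f_k(x) divided by Σ_j P(Z=j) f_j(x).
Since both observations come from the same component, the likelihood for component k is f_k(x₁)·f_k(x₂).
  L_1 = [0.36] × [0.11] = 0.0396
  L_2 = [0.28] × [0.23] = 0.0644
Multiply by the mixture weights:
  P(Z=1)·L_1 = 0.16 × 0.0396 = 0.006336
  P(Z=2)·L_2 = 0.84 × 0.0644 = 0.054096
Evidence: 0.006336 + 0.054096 = 0.060432
Responsibility of Population 2: 0.054096 / 0.060432 ≈ 0.895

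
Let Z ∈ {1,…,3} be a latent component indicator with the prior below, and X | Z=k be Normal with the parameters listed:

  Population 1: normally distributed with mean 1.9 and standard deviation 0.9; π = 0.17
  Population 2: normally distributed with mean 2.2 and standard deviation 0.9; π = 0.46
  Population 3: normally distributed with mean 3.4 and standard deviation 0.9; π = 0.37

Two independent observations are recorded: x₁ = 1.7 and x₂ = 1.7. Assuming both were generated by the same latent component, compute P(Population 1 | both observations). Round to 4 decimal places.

The responsibility of component k is w_k f_k(x) divided by Σ_j w_j f_j(x).
Since both observations come from the same component, the likelihood for component k is f_k(x₁)·f_k(x₂).
  p_1 = [(1/(0.9·√(2π)))·exp(−(1.7−1.9)²/(2·0.9²)) = 0.443269·exp(-0.02469) = 0.432458] × [0.432458] = 0.18702
  p_2 = [(1/(0.9·√(2π)))·exp(−(1.7−2.2)²/(2·0.9²)) = 0.443269·exp(-0.15432) = 0.37988] × [0.37988] = 0.144309
  p_3 = [(1/(0.9·√(2π)))·exp(−(1.7−3.4)²/(2·0.9²)) = 0.443269·exp(-1.78395) = 0.0744574] × [0.0744574] = 0.0055439
Weight by the priors:
  w_1·p_1 = 0.17 × 0.18702 = 0.0317934
  w_2·p_2 = 0.46 × 0.144309 = 0.0663822
  w_3·p_3 = 0.37 × 0.0055439 = 0.00205124
Marginal: 0.0317934 + 0.0663822 + 0.00205124 = 0.100227
Responsibility of Population 1: 0.0317934 / 0.100227 ≈ 0.3172

0.3172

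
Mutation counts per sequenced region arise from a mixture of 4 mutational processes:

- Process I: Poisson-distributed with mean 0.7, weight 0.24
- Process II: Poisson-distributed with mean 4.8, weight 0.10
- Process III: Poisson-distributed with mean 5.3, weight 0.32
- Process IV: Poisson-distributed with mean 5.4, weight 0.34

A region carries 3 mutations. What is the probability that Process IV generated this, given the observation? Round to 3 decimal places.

0.395

Apply Bayes' rule: the posterior for each component is proportional to its prior times its likelihood at x.
Evaluate each component's likelihood at the observed value:
  L_I = 0.0283881
  L_II = 0.151691
  L_III = 0.123856
  L_IV = 0.118533
Weight by the priors:
  w_I·L_I = 0.24 × 0.0283881 = 0.00681315
  w_II·L_II = 0.10 × 0.151691 = 0.0151691
  w_III·L_III = 0.32 × 0.123856 = 0.0396338
  w_IV·L_IV = 0.34 × 0.118533 = 0.0403013
Denominator: 0.00681315 + 0.0151691 + 0.0396338 + 0.0403013 = 0.101917
P(Process IV | the observation) = 0.0403013 / 0.101917 ≈ 0.395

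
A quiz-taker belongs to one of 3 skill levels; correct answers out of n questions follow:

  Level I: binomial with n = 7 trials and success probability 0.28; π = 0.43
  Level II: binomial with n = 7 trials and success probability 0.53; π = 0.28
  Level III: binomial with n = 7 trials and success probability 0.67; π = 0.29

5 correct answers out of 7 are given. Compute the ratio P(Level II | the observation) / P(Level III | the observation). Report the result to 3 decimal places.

Since P(k|x) ∝ w_k f_k(x), the posterior odds are w_i f_i(x) / (w_j f_j(x)).
Component likelihoods at x = 5 correct answers out of 7:
  p_I = C(7,5)·0.28^5·0.72^2 = 21·0.00172104·0.5184 = 0.0187359
  p_II = C(7,5)·0.53^5·0.47^2 = 21·0.0418195·0.2209 = 0.193997
  p_III = C(7,5)·0.67^5·0.33^2 = 21·0.135013·0.1089 = 0.30876
Posterior odds = (w_II·p_II) / (w_III·p_III) = (0.28·0.193997) / (0.29·0.30876) = 0.0543191 / 0.0895404 ≈ 0.607

0.607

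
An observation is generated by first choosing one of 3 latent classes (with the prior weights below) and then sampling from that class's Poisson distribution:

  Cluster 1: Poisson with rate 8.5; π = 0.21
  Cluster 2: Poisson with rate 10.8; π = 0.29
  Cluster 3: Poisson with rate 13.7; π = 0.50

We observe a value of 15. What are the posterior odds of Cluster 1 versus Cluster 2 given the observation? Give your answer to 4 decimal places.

Only the two components matter; the odds are (w_i f_i(x)) / (w_j f_j(x)).
Poisson probabilities:
  p_1 = 0.0135919
  p_2 = 0.0494853
  p_3 = 0.0964883
0.00285431 / 0.0143507 ≈ 0.1989

0.1989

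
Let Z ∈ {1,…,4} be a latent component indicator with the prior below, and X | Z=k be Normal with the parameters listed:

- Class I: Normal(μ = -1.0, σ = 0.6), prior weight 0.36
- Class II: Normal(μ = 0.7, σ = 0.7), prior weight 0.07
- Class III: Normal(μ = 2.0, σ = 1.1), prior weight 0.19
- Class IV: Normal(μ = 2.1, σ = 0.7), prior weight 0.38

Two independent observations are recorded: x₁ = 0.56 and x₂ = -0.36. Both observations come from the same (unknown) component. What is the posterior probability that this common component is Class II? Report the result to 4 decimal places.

The responsibility of component k is π_k f_k(x) divided by Σ_j π_j f_j(x).
Since both observations come from the same component, the likelihood for component k is f_k(x₁)·f_k(x₂).
  p_I = [(1/(0.6·√(2π)))·exp(−(0.56−-1.0)²/(2·0.6²)) = 0.664904·exp(-3.38000) = 0.0226383] × [0.376438] = 0.00852191
  p_II = [(1/(0.7·√(2π)))·exp(−(0.56−0.7)²/(2·0.7²)) = 0.569918·exp(-0.02000) = 0.558632] × [0.181084] = 0.101159
  p_III = [(1/(1.1·√(2π)))·exp(−(0.56−2.0)²/(2·1.1²)) = 0.362675·exp(-0.85686) = 0.153953] × [0.0363073] = 0.00558962
  p_IV = [(1/(0.7·√(2π)))·exp(−(0.56−2.1)²/(2·0.7²)) = 0.569918·exp(-2.42000) = 0.050678] × [0.00118577] = 6.00923e-05
Prior × likelihood for each component:
  π_I·p_I = 0.36 × 0.00852191 = 0.00306789
  π_II·p_II = 0.07 × 0.101159 = 0.00708116
  π_III·p_III = 0.19 × 0.00558962 = 0.00106203
  π_IV·p_IV = 0.38 × 6.00923e-05 = 2.28351e-05
Denominator: 0.00306789 + 0.00708116 + 0.00106203 + 2.28351e-05 = 0.0112339
So the posterior for Class II is 0.00708116 / 0.0112339 ≈ 0.6303.

0.6303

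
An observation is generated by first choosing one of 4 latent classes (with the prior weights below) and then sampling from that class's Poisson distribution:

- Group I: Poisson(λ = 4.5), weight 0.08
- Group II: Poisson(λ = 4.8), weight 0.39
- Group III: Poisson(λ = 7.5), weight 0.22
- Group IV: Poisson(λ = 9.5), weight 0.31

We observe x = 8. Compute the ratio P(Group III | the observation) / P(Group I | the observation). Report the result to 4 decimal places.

8.1515

Only the two components matter; the odds are (P(Z=i) f_i(x)) / (P(Z=j) f_j(x)).
Component likelihoods at x = 8:
  f_I = e^(−4.5)·4.5^8/8! = 0.0463292
  f_II = e^(−4.8)·4.8^8/8! = 0.057517
  f_III = e^(−7.5)·7.5^8/8! = 0.137329
  f_IV = e^(−9.5)·9.5^8/8! = 0.12316
Odds = (0.22/0.08) × (0.137329/0.0463292) = 2.75 × 2.96419 ≈ 8.1515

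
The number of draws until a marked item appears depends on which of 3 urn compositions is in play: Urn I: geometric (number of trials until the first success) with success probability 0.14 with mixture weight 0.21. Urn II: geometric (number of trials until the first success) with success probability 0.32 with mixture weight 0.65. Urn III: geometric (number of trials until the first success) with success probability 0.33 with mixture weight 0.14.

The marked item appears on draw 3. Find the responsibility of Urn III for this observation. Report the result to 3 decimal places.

P(component k | x) = w_k·f_k(x) / marginal(x), where marginal(x) = Σ_j w_j·f_j(x).
Evaluate each component's likelihood at the observed value:
  p_I = 0.14·(1−0.14)^2 = 0.14·0.7396 = 0.103544
  p_II = 0.32·(1−0.32)^2 = 0.32·0.4624 = 0.147968
  p_III = 0.33·(1−0.33)^2 = 0.33·0.4489 = 0.148137
Weight by the priors:
  w_I·p_I = 0.21 × 0.103544 = 0.0217442
  w_II·p_II = 0.65 × 0.147968 = 0.0961792
  w_III·p_III = 0.14 × 0.148137 = 0.0207392
Denominator: 0.0217442 + 0.0961792 + 0.0207392 = 0.138663
P(Urn III | 3) = 0.0207392 / 0.138663 ≈ 0.150

0.150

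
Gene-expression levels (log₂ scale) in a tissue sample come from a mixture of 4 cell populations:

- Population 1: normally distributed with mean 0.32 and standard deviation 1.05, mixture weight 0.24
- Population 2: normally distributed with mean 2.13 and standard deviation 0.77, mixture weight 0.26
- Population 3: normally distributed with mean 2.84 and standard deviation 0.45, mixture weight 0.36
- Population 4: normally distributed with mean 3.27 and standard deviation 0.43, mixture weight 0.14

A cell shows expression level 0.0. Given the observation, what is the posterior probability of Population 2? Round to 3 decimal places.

Apply Bayes' rule: the posterior for each component is proportional to its prior times its likelihood at x.
Component likelihoods at x = 0.0:
  p_1 = (1/(1.05·√(2π)))·exp(−(0.0−0.32)²/(2·1.05²)) = 0.379945·exp(-0.04644) = 0.362704
  p_2 = (1/(0.77·√(2π)))·exp(−(0.0−2.13)²/(2·0.77²)) = 0.518107·exp(-3.82602) = 0.0112927
  p_3 = (1/(0.45·√(2π)))·exp(−(0.0−2.84)²/(2·0.45²)) = 0.886538·exp(-19.91506) = 1.98928e-09
  p_4 = (1/(0.43·√(2π)))·exp(−(0.0−3.27)²/(2·0.43²)) = 0.927773·exp(-28.91536) = 2.56839e-13
Unnormalised posteriors:
  π_1·p_1 = 0.24 × 0.362704 = 0.0870489
  π_2·p_2 = 0.26 × 0.0112927 = 0.0029361
  π_3·p_3 = 0.36 × 1.98928e-09 = 7.16141e-10
  π_4·p_4 = 0.14 × 2.56839e-13 = 3.59574e-14
Normaliser: 0.0870489 + 0.0029361 + 7.16141e-10 + 3.59574e-14 = 0.089985
So the posterior for Population 2 is 0.0029361 / 0.089985 ≈ 0.033.

0.033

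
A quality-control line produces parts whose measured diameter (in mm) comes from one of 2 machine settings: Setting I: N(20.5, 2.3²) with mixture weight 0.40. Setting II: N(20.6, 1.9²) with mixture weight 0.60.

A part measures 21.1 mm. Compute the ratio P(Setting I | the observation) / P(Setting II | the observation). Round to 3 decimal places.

Posterior odds = (P(Z=i) f_i(x)) / (P(Z=j) f_j(x)); the normalising sum cancels.
Normal densities:
  f_I = (1/(2.3·√(2π)))·exp(−(21.1−20.5)²/(2·2.3²)) = 0.173453·exp(-0.03403) = 0.16765
  f_II = (1/(1.9·√(2π)))·exp(−(21.1−20.6)²/(2·1.9²)) = 0.209970·exp(-0.03463) = 0.202824
Posterior odds = (P(Z=I)·f_I) / (P(Z=II)·f_II) = (0.40·0.16765) / (0.60·0.202824) = 0.0670602 / 0.121694 ≈ 0.551

0.551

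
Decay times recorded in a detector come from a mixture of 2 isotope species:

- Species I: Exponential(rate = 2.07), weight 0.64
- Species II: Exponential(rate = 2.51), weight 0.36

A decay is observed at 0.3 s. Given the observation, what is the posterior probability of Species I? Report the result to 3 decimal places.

Posterior ∝ prior × likelihood, so P(k | x) ∝ π_k f_k(x); normalise over all components.
Exponential densities:
  p_I = 1.11243
  p_II = 1.18209
Weight by the priors:
  π_I·p_I = 0.64 × 1.11243 = 0.711956
  π_II·p_II = 0.36 × 1.18209 = 0.425552
Normaliser: 0.711956 + 0.425552 = 1.13751
Responsibility of Species I: 0.711956 / 1.13751 ≈ 0.626

0.626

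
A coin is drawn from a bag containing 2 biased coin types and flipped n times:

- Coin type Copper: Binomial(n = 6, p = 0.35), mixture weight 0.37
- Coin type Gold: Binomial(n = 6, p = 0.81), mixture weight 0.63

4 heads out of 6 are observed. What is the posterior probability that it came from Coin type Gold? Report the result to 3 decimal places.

P(component k | x) = P(Z=k)·f_k(x) / marginal(x), where marginal(x) = Σ_j P(Z=j)·f_j(x).
Binomial probabilities:
  f_Copper = 0.0951021
  f_Gold = 0.233098
Prior × likelihood for each component:
  P(Z=Copper)·f_Copper = 0.37 × 0.0951021 = 0.0351878
  P(Z=Gold)·f_Gold = 0.63 × 0.233098 = 0.146852
Denominator: 0.0351878 + 0.146852 = 0.18204
So the posterior for Coin type Gold is 0.146852 / 0.18204 ≈ 0.807.

0.807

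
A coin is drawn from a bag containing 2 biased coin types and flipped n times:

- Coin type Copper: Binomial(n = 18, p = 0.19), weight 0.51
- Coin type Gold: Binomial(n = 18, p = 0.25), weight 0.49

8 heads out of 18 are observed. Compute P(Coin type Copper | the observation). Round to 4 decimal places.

Apply Bayes' rule: the posterior for each component is proportional to its prior times its likelihood at x.
Evaluate each component's likelihood at the observed value:
  f_Copper = 0.00903517
  f_Gold = 0.0376002
Multiply by the mixture weights:
  π_Copper·f_Copper = 0.51 × 0.00903517 = 0.00460794
  π_Gold·f_Gold = 0.49 × 0.0376002 = 0.0184241
Normaliser: 0.00460794 + 0.0184241 = 0.023032
So the posterior for Coin type Copper is 0.00460794 / 0.023032 ≈ 0.2001.

0.2001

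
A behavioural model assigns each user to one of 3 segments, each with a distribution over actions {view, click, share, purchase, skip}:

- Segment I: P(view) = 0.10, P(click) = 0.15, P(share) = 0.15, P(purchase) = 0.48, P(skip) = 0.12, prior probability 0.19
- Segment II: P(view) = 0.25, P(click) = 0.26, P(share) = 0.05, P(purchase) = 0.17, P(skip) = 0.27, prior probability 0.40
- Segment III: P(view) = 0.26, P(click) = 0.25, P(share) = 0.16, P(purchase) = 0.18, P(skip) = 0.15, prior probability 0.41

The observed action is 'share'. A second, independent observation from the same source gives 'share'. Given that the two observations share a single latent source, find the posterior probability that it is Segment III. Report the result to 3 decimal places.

0.666

Posterior ∝ prior × likelihood, so P(k | x) ∝ P(Z=k) f_k(x); normalise over all components.
Since both observations come from the same component, the likelihood for component k is f_k(x₁)·f_k(x₂).
  p_I = [0.15] × [0.15] = 0.0225
  p_II = [0.05] × [0.05] = 0.0025
  p_III = [0.16] × [0.16] = 0.0256
Prior × likelihood for each component:
  P(Z=I)·p_I = 0.19 × 0.0225 = 0.004275
  P(Z=II)·p_II = 0.40 × 0.0025 = 0.001
  P(Z=III)·p_III = 0.41 × 0.0256 = 0.010496
Marginal: 0.004275 + 0.001 + 0.010496 = 0.015771
P(Segment III | x₁, x₂) = 0.010496 / 0.015771 ≈ 0.666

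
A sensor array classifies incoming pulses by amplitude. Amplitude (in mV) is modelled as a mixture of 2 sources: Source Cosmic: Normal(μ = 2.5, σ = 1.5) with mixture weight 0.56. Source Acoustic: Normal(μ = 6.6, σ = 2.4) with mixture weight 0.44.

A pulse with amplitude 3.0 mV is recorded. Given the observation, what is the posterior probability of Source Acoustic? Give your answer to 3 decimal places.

The responsibility of component k is w_k f_k(x) divided by Σ_j w_j f_j(x).
Evaluate each component's likelihood at the observed value:
  L_Cosmic = (1/(1.5·√(2π)))·exp(−(3.0−2.5)²/(2·1.5²)) = 0.265962·exp(-0.05556) = 0.251589
  L_Acoustic = (1/(2.4·√(2π)))·exp(−(3.0−6.6)²/(2·2.4²)) = 0.166226·exp(-1.12500) = 0.0539657
Multiply by the mixture weights:
  w_Cosmic·L_Cosmic = 0.56 × 0.251589 = 0.14089
  w_Acoustic·L_Acoustic = 0.44 × 0.0539657 = 0.0237449
Denominator: 0.14089 + 0.0237449 = 0.164635
P(Source Acoustic | 3.0 mV) ≈ 0.144

0.144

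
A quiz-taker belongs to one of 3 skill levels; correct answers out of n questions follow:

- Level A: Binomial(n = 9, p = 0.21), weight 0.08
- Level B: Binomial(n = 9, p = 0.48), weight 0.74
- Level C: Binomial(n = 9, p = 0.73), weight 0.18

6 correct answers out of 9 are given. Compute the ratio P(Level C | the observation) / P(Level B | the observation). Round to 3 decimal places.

0.421

Since P(k|x) ∝ π_k f_k(x), the posterior odds are π_i f_i(x) / (π_j f_j(x)).
Evaluate each component's likelihood at the observed value:
  p_A = C(9,6)·0.21^6·0.79^3 = 84·8.57661e-05·0.493039 = 0.00355203
  p_B = C(9,6)·0.48^6·0.52^3 = 84·0.0122306·0.140608 = 0.144456
  p_C = C(9,6)·0.73^6·0.27^3 = 84·0.151334·0.019683 = 0.250212
Posterior odds = (π_C·p_C) / (π_B·p_B) = (0.18·0.250212) / (0.74·0.144456) = 0.0450381 / 0.106898 ≈ 0.421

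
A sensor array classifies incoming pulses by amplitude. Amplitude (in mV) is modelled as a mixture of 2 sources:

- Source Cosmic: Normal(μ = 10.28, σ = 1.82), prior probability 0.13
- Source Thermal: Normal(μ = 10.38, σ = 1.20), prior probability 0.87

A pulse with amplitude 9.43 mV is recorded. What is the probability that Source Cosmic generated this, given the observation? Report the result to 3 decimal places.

Apply Bayes' rule: the posterior for each component is proportional to its prior times its likelihood at x.
Normal densities:
  p_Cosmic = (1/(1.82·√(2π)))·exp(−(9.43−10.28)²/(2·1.82²)) = 0.219199·exp(-0.10906) = 0.196551
  p_Thermal = (1/(1.20·√(2π)))·exp(−(9.43−10.38)²/(2·1.20²)) = 0.332452·exp(-0.31337) = 0.243016
Prior × likelihood for each component:
  π_Cosmic·p_Cosmic = 0.13 × 0.196551 = 0.0255516
  π_Thermal·p_Thermal = 0.87 × 0.243016 = 0.211424
Denominator: 0.0255516 + 0.211424 = 0.236975
P(Source Cosmic | 9.43 mV) ≈ 0.108

0.108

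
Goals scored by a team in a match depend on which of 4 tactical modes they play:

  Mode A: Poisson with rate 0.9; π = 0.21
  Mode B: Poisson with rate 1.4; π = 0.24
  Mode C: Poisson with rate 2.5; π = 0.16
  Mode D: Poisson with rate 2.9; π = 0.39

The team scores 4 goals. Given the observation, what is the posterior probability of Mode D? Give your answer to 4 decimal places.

Posterior ∝ prior × likelihood, so P(k | x) ∝ π_k f_k(x); normalise over all components.
Evaluate each component's likelihood at the observed value:
  L_A = e^(−0.9)·0.9^4/4! = 0.0111146
  L_B = e^(−1.4)·1.4^4/4! = 0.039472
  L_C = e^(−2.5)·2.5^4/4! = 0.133602
  L_D = e^(−2.9)·2.9^4/4! = 0.162154
Weight by the priors:
  π_A·L_A = 0.21 × 0.0111146 = 0.00233407
  π_B·L_B = 0.24 × 0.039472 = 0.00947327
  π_C·L_C = 0.16 × 0.133602 = 0.0213763
  π_D·L_D = 0.39 × 0.162154 = 0.0632399
Denominator: 0.00233407 + 0.00947327 + 0.0213763 + 0.0632399 = 0.0964236
Responsibility of Mode D: 0.0632399 / 0.0964236 ≈ 0.6559

0.6559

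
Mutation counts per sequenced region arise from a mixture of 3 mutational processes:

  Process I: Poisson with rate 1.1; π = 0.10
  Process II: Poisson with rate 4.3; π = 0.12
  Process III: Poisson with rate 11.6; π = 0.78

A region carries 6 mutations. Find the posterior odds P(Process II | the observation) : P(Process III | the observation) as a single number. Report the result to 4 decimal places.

Posterior odds = (π_i f_i(x)) / (π_j f_j(x)); the normalising sum cancels.
Poisson probabilities:
  p_I = 0.00081903
  p_II = 0.119127
  p_III = 0.031017
Posterior odds = (π_II·p_II) / (π_III·p_III) = (0.12·0.119127) / (0.78·0.031017) = 0.0142953 / 0.0241932 ≈ 0.5909

0.5909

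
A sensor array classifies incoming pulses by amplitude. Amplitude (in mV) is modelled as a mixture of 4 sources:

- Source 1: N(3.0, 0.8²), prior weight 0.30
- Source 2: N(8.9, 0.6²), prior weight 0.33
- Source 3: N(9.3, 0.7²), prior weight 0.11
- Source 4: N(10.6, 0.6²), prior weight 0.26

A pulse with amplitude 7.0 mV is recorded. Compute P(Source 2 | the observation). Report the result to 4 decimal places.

Posterior ∝ prior × likelihood, so P(k | x) ∝ w_k f_k(x); normalise over all components.
Evaluate each component's likelihood at the observed value:
  p_1 = 1.8584e-06
  p_2 = 0.00441829
  p_3 = 0.00257934
  p_4 = 1.01265e-08
Prior × likelihood for each component:
  w_1·p_1 = 0.30 × 1.8584e-06 = 5.5752e-07
  w_2·p_2 = 0.33 × 0.00441829 = 0.00145804
  w_3·p_3 = 0.11 × 0.00257934 = 0.000283727
  w_4·p_4 = 0.26 × 1.01265e-08 = 2.63288e-09
Sum: 5.5752e-07 + 0.00145804 + 0.000283727 + 2.63288e-09 = 0.00174232
P(Source 2 | data) = 0.00145804 / 0.00174232 ≈ 0.8368

0.8368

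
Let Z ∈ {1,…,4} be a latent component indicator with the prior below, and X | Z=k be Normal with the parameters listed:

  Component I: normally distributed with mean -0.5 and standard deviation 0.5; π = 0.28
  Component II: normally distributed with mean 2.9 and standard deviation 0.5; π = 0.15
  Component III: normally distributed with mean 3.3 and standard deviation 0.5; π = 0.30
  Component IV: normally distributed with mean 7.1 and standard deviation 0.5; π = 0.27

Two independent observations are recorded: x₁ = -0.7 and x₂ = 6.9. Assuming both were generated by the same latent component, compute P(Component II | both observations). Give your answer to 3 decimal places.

0.333

P(component k | x) = P(Z=k)·f_k(x) / marginal(x), where marginal(x) = Σ_j P(Z=j)·f_j(x).
Since both observations come from the same component, the likelihood for component k is f_k(x₁)·f_k(x₂).
  p_I = [(1/(0.5·√(2π)))·exp(−(-0.7−-0.5)²/(2·0.5²)) = 0.797885·exp(-0.08000) = 0.73654] × [2.17775e-48] = 1.604e-48
  p_II = [(1/(0.5·√(2π)))·exp(−(-0.7−2.9)²/(2·0.5²)) = 0.797885·exp(-25.92000) = 4.41598e-12] × [1.01045e-14] = 4.46215e-26
  p_III = [(1/(0.5·√(2π)))·exp(−(-0.7−3.3)²/(2·0.5²)) = 0.797885·exp(-32.00000) = 1.01045e-14] × [4.41598e-12] = 4.46215e-26
  p_IV = [(1/(0.5·√(2π)))·exp(−(-0.7−7.1)²/(2·0.5²)) = 0.797885·exp(-121.68000) = 1.14022e-53] × [0.73654] = 8.39816e-54
Weight by the priors:
  P(Z=I)·p_I = 0.28 × 1.604e-48 = 4.49121e-49
  P(Z=II)·p_II = 0.15 × 4.46215e-26 = 6.69322e-27
  P(Z=III)·p_III = 0.30 × 4.46215e-26 = 1.33864e-26
  P(Z=IV)·p_IV = 0.27 × 8.39816e-54 = 2.2675e-54
Sum: 4.49121e-49 + 6.69322e-27 + 1.33864e-26 + 2.2675e-54 = 2.00797e-26
P(Component II | x₁, x₂) = 6.69322e-27 / 2.00797e-26 ≈ 0.333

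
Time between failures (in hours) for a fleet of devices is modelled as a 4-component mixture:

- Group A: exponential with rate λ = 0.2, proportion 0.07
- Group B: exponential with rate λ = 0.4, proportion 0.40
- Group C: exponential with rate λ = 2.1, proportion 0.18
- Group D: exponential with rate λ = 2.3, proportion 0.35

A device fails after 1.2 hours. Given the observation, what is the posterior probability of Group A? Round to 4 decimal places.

Apply Bayes' rule: the posterior for each component is proportional to its prior times its likelihood at x.
Evaluate each component's likelihood at the observed value:
  L_A = 0.2·e^(−0.2·1.2) = 0.2·e^(−0.2400) = 0.157326
  L_B = 0.4·e^(−0.4·1.2) = 0.4·e^(−0.4800) = 0.247513
  L_C = 2.1·e^(−2.1·1.2) = 2.1·e^(−2.5200) = 0.168965
  L_D = 2.3·e^(−2.3·1.2) = 2.3·e^(−2.7600) = 0.145571
Multiply by the mixture weights:
  π_A·L_A = 0.07 × 0.157326 = 0.0110128
  π_B·L_B = 0.40 × 0.247513 = 0.0990053
  π_C·L_C = 0.18 × 0.168965 = 0.0304137
  π_D·L_D = 0.35 × 0.145571 = 0.0509499
Normaliser: 0.0110128 + 0.0990053 + 0.0304137 + 0.0509499 = 0.191382
P(Group A | the observation) = 0.0110128 / 0.191382 ≈ 0.0575

0.0575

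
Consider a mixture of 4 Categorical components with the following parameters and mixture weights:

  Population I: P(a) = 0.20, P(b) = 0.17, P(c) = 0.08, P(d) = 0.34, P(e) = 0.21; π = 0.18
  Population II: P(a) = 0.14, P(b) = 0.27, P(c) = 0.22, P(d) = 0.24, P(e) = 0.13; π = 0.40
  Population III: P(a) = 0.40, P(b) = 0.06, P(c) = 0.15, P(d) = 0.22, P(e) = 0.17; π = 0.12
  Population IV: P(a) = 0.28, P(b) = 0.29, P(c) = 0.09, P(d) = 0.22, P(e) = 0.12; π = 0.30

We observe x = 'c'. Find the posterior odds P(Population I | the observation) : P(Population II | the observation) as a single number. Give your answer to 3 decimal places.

Since P(k|x) ∝ w_k f_k(x), the posterior odds are w_i f_i(x) / (w_j f_j(x)).
Categorical probabilities:
  p_I = P(c | comp) = 0.08
  p_II = P(c | comp) = 0.22
  p_III = P(c | comp) = 0.15
  p_IV = P(c | comp) = 0.09
Posterior odds = (w_I·p_I) / (w_II·p_II) = (0.18·0.08) / (0.40·0.22) = 0.0144 / 0.088 ≈ 0.164

0.164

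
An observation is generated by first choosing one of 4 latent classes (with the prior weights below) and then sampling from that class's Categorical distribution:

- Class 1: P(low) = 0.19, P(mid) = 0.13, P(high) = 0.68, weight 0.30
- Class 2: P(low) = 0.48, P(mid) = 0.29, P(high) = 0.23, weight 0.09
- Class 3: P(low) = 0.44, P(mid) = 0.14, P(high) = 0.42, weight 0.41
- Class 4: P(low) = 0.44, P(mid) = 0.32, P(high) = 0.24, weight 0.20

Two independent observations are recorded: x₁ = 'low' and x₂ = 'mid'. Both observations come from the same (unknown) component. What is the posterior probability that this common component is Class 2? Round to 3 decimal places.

The responsibility of component k is P(Z=k) f_k(x) divided by Σ_j P(Z=j) f_j(x).
Since both observations come from the same component, the likelihood for component k is f_k(x₁)·f_k(x₂).
  f_1 = [0.19] × [0.13] = 0.0247
  f_2 = [0.48] × [0.29] = 0.1392
  f_3 = [0.44] × [0.14] = 0.0616
  f_4 = [0.44] × [0.32] = 0.1408
Unnormalised posteriors:
  P(Z=1)·f_1 = 0.30 × 0.0247 = 0.00741
  P(Z=2)·f_2 = 0.09 × 0.1392 = 0.012528
  P(Z=3)·f_3 = 0.41 × 0.0616 = 0.025256
  P(Z=4)·f_4 = 0.20 × 0.1408 = 0.02816
Denominator: 0.00741 + 0.012528 + 0.025256 + 0.02816 = 0.073354
P(Class 2 | data) = 0.012528 / 0.073354 ≈ 0.171

0.171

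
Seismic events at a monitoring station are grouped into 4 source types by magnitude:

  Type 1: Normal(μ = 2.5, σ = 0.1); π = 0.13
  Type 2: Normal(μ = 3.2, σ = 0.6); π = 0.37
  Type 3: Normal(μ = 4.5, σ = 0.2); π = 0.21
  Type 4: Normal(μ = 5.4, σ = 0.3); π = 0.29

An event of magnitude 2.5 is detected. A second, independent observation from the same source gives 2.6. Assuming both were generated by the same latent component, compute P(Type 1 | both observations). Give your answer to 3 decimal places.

0.962

The responsibility of component k is P(Z=k) f_k(x) divided by Σ_j P(Z=j) f_j(x).
Since both observations come from the same component, the likelihood for component k is f_k(x₁)·f_k(x₂).
  L_1 = [(1/(0.1·√(2π)))·exp(−(2.5−2.5)²/(2·0.1²)) = 3.989423·exp(-0.00000) = 3.98942] × [2.41971] = 9.65324
  L_2 = [(1/(0.6·√(2π)))·exp(−(2.5−3.2)²/(2·0.6²)) = 0.664904·exp(-0.68056) = 0.336664] × [0.403285] = 0.135772
  L_3 = [(1/(0.2·√(2π)))·exp(−(2.5−4.5)²/(2·0.2²)) = 1.994711·exp(-50.00000) = 3.8473e-22] × [5.03897e-20] = 1.93864e-41
  L_4 = [(1/(0.3·√(2π)))·exp(−(2.5−5.4)²/(2·0.3²)) = 1.329808·exp(-46.72222) = 6.8012e-21] × [1.61381e-19] = 1.09758e-39
Prior × likelihood for each component:
  P(Z=1)·L_1 = 0.13 × 9.65324 = 1.25492
  P(Z=2)·L_2 = 0.37 × 0.135772 = 0.0502355
  P(Z=3)·L_3 = 0.21 × 1.93864e-41 = 4.07115e-42
  P(Z=4)·L_4 = 0.29 × 1.09758e-39 = 3.18299e-40
Normaliser: 1.25492 + 0.0502355 + 4.07115e-42 + 3.18299e-40 = 1.30516
P(Type 1 | data) = 1.25492 / 1.30516 ≈ 0.962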